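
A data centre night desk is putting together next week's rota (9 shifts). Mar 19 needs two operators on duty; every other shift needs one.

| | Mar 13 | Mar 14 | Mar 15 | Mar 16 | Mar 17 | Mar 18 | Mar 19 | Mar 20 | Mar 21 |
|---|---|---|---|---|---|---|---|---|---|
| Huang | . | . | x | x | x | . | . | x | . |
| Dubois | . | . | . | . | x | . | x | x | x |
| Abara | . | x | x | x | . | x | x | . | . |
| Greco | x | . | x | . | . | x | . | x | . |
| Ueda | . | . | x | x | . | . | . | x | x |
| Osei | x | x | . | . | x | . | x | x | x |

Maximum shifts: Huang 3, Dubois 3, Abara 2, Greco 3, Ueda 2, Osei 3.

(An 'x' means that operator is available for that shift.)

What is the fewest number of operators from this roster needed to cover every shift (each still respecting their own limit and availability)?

10 slots to fill and no one can take more than 3, so at least ⌈10/3⌉ = 4 operators are needed.
Huang, Dubois, Abara, and Greco alone can cover everything: Mar 13→Greco, Mar 14→Abara, Mar 15→Huang, Mar 16→Huang, Mar 17→Huang, Mar 18→Greco, Mar 19→Dubois+Abara, Mar 20→Dubois, Mar 21→Dubois.

4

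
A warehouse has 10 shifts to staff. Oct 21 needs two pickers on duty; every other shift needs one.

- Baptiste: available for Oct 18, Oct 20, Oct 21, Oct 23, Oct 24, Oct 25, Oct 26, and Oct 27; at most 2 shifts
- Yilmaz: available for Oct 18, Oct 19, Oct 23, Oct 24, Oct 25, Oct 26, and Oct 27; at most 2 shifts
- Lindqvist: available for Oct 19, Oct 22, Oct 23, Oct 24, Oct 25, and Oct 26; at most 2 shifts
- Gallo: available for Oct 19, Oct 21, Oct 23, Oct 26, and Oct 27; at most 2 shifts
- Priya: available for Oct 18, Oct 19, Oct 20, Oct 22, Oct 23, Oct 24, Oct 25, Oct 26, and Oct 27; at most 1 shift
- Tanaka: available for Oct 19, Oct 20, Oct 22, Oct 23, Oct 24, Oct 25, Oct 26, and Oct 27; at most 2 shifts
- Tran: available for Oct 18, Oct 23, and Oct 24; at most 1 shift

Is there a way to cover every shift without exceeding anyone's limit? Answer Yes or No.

Yes

Oct 21 can only be covered by Baptiste and Gallo, so that assignment is forced.
One valid schedule: Oct 18→Yilmaz, Oct 19→Yilmaz, Oct 20→Baptiste, Oct 21→Baptiste+Gallo, Oct 22→Lindqvist, Oct 23→Tanaka, Oct 24→Priya, Oct 25→Lindqvist, Oct 26→Tanaka, Oct 27→Gallo.
Loads: Baptiste 2/2, Yilmaz 2/2, Lindqvist 2/2, Gallo 2/2, Priya 1/1, Tanaka 2/2, Tran 0/1 — all within limits.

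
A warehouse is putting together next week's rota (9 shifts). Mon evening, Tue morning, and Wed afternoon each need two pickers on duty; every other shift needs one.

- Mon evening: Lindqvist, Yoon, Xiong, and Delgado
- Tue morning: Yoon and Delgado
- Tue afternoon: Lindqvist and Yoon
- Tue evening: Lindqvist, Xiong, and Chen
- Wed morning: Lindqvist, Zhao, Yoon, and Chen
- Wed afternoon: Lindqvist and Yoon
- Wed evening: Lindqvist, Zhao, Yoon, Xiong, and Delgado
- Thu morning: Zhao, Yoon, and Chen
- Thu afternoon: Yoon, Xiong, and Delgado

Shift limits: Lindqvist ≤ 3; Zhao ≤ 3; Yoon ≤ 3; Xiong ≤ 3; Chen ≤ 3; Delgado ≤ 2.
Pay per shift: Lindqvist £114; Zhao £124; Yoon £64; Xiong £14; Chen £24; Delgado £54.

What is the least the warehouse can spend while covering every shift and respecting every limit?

Tue morning can only be covered by Yoon and Delgado, so that assignment is forced.
Wed afternoon can only be covered by Lindqvist and Yoon, so that assignment is forced.
Picking the cheapest available picker for each shift independently would cost £518, but that ignores the shift limits.
An optimal schedule: Mon evening→Xiong+Delgado, Tue morning→Delgado+Yoon, Tue afternoon→Yoon, Tue evening→Chen, Wed morning→Chen, Wed afternoon→Yoon+Lindqvist, Wed evening→Xiong, Thu morning→Chen, Thu afternoon→Xiong.
Total: 14 + 54 + 54 + 64 + 64 + 24 + 24 + 64 + 114 + 14 + 24 + 14 = £528.

£528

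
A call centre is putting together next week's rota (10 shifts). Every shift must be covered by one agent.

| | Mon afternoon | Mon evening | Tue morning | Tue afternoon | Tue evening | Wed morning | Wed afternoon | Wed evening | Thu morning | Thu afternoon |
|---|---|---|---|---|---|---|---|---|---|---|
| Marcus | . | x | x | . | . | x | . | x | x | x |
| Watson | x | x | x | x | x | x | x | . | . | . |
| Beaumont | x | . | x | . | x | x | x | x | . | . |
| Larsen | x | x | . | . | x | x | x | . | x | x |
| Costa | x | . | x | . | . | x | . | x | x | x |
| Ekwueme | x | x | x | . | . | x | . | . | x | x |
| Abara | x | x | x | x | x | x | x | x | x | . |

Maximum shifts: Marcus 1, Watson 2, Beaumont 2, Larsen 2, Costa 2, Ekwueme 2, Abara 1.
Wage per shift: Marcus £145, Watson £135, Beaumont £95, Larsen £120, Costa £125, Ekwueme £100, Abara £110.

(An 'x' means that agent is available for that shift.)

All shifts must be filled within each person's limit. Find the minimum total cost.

Picking the cheapest available agent for each shift independently would cost £980, but that ignores the shift limits.
An optimal schedule: Mon afternoon→Larsen, Mon evening→Ekwueme, Tue morning→Costa, Tue afternoon→Abara, Tue evening→Beaumont, Wed morning→Watson, Wed afternoon→Beaumont, Wed evening→Costa, Thu morning→Larsen, Thu afternoon→Ekwueme.
Total: 120 + 100 + 125 + 110 + 95 + 135 + 95 + 125 + 120 + 100 = £1125.

£1125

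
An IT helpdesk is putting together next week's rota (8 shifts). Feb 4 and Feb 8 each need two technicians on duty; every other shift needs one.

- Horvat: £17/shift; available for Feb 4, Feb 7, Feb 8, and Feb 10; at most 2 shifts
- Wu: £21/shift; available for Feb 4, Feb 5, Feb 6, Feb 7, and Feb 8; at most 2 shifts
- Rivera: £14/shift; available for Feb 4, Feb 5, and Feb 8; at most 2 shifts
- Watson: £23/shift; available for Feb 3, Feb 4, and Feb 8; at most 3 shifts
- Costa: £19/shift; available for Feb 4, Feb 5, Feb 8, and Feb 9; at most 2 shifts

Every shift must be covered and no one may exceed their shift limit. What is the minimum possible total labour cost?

Feb 3 can only be covered by Watson, so that assignment is forced.
Feb 6 can only be covered by Wu, so that assignment is forced.
Feb 9 can only be covered by Costa, so that assignment is forced.
Picking the cheapest available technician for each shift independently would cost £173, but that ignores the shift limits.
An optimal schedule: Feb 3→Watson, Feb 4→Rivera+Costa, Feb 5→Rivera, Feb 6→Wu, Feb 7→Horvat, Feb 8→Wu+Watson, Feb 9→Costa, Feb 10→Horvat.
Total: 23 + 14 + 19 + 14 + 21 + 17 + 21 + 23 + 19 + 17 = £188.

£188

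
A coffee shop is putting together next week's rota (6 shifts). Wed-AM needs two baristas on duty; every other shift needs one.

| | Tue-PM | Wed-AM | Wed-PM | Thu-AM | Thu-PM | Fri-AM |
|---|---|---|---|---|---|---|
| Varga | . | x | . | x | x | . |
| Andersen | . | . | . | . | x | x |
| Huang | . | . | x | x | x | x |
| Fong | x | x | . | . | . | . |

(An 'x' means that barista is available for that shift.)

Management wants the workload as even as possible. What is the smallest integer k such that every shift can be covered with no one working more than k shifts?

With 4 baristas and 7 worker-slots to fill, someone must work at least ⌈7/4⌉ = 2 shifts, so k ≥ 2.
k = 2 works: Tue-PM→Fong, Wed-AM→Varga+Fong, Wed-PM→Huang, Thu-AM→Varga, Thu-PM→Andersen, Fri-AM→Andersen.
Loads: Varga 2, Andersen 2, Huang 1, Fong 2 — all ≤ 2.

2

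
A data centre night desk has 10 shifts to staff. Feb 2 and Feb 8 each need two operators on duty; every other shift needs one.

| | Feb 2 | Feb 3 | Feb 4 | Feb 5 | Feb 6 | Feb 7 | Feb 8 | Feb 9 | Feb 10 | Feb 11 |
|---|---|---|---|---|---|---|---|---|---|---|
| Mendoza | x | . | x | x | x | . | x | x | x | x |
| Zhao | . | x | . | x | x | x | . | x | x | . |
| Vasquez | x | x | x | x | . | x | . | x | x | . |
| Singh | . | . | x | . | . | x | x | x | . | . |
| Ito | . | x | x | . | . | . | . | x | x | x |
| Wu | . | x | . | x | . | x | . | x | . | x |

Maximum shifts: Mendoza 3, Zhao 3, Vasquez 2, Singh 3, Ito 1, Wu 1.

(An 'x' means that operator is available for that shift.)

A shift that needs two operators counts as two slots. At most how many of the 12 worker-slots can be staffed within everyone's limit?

Total capacity across all operators is 3+3+2+3+1+1 = 13, and 12 slots are needed, so at most 12 can be filled.
An assignment achieving 12: Feb 2→Mendoza+Vasquez, Feb 3→Zhao, Feb 4→Vasquez, Feb 5→Zhao, Feb 6→Mendoza, Feb 7→Singh, Feb 8→Mendoza+Singh, Feb 9→Singh, Feb 10→Zhao, Feb 11→Ito.
Loads: Mendoza 3/3, Zhao 3/3, Vasquez 2/2, Singh 3/3, Ito 1/1, Wu 0/1.

12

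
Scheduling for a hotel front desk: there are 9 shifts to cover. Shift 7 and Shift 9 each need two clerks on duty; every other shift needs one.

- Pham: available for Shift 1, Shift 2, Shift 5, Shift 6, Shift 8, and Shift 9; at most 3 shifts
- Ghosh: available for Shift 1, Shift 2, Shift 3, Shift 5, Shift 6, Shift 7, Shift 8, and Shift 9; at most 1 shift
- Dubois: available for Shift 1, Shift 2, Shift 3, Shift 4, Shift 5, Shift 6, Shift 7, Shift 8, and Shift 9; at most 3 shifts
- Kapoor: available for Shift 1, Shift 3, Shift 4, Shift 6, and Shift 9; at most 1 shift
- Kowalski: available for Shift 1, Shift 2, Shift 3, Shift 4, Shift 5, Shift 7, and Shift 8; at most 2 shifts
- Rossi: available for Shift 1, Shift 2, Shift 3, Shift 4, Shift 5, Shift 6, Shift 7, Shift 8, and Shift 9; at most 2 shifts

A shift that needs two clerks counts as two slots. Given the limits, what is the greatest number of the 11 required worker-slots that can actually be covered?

Total capacity across all clerks is 3+1+3+1+2+2 = 12, and 11 slots are needed, so at most 11 can be filled.
An assignment achieving 11: Shift 1→Kowalski, Shift 2→Pham, Shift 3→Dubois, Shift 4→Dubois, Shift 5→Pham, Shift 6→Pham, Shift 7→Ghosh+Dubois, Shift 8→Kowalski, Shift 9→Kapoor+Rossi.
Loads: Pham 3/3, Ghosh 1/1, Dubois 3/3, Kapoor 1/1, Kowalski 2/2, Rossi 1/2.

11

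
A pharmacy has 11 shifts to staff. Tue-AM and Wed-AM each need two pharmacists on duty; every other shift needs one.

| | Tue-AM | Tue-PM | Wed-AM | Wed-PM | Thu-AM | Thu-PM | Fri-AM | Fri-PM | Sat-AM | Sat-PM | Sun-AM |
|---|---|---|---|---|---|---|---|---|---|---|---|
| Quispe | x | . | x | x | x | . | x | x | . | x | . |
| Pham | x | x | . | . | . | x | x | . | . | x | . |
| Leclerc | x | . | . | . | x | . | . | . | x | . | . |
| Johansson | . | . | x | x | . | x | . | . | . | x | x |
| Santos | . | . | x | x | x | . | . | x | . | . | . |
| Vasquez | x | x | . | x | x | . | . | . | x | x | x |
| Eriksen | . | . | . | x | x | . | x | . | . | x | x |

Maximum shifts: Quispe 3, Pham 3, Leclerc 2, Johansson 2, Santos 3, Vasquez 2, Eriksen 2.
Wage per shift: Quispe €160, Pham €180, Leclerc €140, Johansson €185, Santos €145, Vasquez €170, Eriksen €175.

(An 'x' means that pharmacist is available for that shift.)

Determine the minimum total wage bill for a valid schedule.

€2065

Picking the cheapest available pharmacist for each shift independently would cost €2015, but that ignores the shift limits.
An optimal schedule: Tue-AM→Leclerc+Quispe, Tue-PM→Vasquez, Wed-AM→Santos+Quispe, Wed-PM→Santos, Thu-AM→Eriksen, Thu-PM→Pham, Fri-AM→Quispe, Fri-PM→Santos, Sat-AM→Leclerc, Sat-PM→Eriksen, Sun-AM→Vasquez.
Total: 140 + 160 + 170 + 145 + 160 + 145 + 175 + 180 + 160 + 145 + 140 + 175 + 170 = €2065.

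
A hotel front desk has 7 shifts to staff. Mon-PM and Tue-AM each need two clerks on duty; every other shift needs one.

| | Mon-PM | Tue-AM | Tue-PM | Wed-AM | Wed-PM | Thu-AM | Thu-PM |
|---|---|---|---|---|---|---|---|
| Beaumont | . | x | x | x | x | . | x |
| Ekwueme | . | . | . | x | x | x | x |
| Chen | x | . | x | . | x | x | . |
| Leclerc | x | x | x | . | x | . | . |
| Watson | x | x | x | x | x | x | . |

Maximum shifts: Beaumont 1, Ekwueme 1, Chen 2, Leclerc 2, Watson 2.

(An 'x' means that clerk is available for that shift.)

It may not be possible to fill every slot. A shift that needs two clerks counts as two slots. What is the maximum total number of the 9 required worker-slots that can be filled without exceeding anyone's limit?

8

Total capacity across all clerks is 1+1+2+2+2 = 8, and 9 slots are needed, so at most 8 can be filled.
An assignment achieving 8: Mon-PM→Chen+Leclerc, Tue-AM→Leclerc+Watson, Tue-PM→Watson, Wed-AM→Ekwueme, Thu-AM→Chen, Thu-PM→Beaumont.
Loads: Beaumont 1/1, Ekwueme 1/1, Chen 2/2, Leclerc 2/2, Watson 2/2.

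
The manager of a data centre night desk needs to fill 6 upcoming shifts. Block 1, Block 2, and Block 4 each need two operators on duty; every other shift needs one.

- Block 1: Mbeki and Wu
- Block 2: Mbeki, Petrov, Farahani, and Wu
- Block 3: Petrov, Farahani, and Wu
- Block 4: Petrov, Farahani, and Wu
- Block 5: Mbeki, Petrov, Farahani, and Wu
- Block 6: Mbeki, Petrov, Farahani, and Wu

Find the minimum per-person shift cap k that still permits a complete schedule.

3

With 4 operators and 9 worker-slots to fill, someone must work at least ⌈9/4⌉ = 3 shifts, so k ≥ 3.
k = 3 works: Block 1→Mbeki+Wu, Block 2→Petrov+Farahani, Block 3→Petrov, Block 4→Petrov+Farahani, Block 5→Mbeki, Block 6→Mbeki.
Loads: Mbeki 3, Petrov 3, Farahani 2, Wu 1 — all ≤ 3.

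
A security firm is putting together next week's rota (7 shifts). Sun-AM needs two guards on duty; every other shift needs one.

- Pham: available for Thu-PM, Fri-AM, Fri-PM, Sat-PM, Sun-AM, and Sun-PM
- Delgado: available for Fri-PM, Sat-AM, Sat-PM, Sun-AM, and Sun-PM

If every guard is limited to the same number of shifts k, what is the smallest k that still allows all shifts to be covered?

With 2 guards and 8 worker-slots to fill, someone must work at least ⌈8/2⌉ = 4 shifts, so k ≥ 4.
k = 4 works: Thu-PM→Pham, Fri-AM→Pham, Fri-PM→Pham, Sat-AM→Delgado, Sat-PM→Delgado, Sun-AM→Pham+Delgado, Sun-PM→Delgado.
Loads: Pham 4, Delgado 4 — all ≤ 4.

4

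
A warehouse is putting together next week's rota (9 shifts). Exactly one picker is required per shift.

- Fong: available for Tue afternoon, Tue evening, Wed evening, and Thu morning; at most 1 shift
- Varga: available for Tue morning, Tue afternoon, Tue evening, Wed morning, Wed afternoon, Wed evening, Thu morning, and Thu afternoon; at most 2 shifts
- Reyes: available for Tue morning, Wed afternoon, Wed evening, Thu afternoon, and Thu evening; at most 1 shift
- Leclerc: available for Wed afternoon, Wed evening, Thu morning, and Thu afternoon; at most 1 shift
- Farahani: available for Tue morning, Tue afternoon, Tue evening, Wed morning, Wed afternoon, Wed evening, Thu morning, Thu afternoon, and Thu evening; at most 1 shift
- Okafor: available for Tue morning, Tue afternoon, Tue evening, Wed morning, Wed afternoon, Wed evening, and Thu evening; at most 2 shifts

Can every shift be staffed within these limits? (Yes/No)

No

Total capacity is 1+2+1+1+1+2 = 8 but 9 worker-slots are needed — infeasible.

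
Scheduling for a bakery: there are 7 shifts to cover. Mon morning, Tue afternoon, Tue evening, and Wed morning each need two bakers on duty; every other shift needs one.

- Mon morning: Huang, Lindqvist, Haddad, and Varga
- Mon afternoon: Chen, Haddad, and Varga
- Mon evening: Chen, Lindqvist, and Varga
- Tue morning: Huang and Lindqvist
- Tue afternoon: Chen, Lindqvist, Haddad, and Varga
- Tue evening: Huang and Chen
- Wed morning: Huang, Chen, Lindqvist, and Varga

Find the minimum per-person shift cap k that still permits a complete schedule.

With 5 bakers and 11 worker-slots to fill, someone must work at least ⌈11/5⌉ = 3 shifts, so k ≥ 3.
k = 3 works: Mon morning→Huang+Lindqvist, Mon afternoon→Chen, Mon evening→Chen, Tue morning→Huang, Tue afternoon→Lindqvist+Haddad, Tue evening→Huang+Chen, Wed morning→Lindqvist+Varga.
Loads: Huang 3, Chen 3, Lindqvist 3, Haddad 1, Varga 1 — all ≤ 3.

3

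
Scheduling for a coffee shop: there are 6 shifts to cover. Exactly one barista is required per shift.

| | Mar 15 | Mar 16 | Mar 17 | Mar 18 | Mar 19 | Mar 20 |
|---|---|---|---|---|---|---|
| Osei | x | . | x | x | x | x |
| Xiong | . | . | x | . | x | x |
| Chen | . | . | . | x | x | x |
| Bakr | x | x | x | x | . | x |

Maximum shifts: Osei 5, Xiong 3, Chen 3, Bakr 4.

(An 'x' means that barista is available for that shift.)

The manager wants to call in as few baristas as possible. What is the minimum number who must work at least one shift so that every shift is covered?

2

6 slots to fill and no one can take more than 5, so at least ⌈6/5⌉ = 2 baristas are needed.
Osei and Bakr alone can cover everything: Mar 15→Osei, Mar 16→Bakr, Mar 17→Osei, Mar 18→Osei, Mar 19→Osei, Mar 20→Osei.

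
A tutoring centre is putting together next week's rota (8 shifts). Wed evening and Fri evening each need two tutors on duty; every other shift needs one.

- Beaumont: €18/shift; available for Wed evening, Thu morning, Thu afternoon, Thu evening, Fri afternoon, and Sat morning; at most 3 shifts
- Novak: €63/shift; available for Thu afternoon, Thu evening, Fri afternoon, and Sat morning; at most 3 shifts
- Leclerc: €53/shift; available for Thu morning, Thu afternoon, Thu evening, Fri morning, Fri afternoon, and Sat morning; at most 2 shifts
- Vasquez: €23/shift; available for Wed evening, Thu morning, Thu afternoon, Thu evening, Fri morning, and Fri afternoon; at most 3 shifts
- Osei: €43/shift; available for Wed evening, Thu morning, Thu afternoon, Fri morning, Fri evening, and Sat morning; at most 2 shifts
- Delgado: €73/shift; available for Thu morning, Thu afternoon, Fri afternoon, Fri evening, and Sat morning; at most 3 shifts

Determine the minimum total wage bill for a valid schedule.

€335

Fri evening can only be covered by Osei and Delgado, so that assignment is forced.
Picking the cheapest available tutor for each shift independently would cost €270, but that ignores the shift limits.
An optimal schedule: Wed evening→Beaumont+Vasquez, Thu morning→Beaumont, Thu afternoon→Leclerc, Thu evening→Beaumont, Fri morning→Vasquez, Fri afternoon→Vasquez, Fri evening→Osei+Delgado, Sat morning→Osei.
Total: 18 + 23 + 18 + 53 + 18 + 23 + 23 + 43 + 73 + 43 = €335.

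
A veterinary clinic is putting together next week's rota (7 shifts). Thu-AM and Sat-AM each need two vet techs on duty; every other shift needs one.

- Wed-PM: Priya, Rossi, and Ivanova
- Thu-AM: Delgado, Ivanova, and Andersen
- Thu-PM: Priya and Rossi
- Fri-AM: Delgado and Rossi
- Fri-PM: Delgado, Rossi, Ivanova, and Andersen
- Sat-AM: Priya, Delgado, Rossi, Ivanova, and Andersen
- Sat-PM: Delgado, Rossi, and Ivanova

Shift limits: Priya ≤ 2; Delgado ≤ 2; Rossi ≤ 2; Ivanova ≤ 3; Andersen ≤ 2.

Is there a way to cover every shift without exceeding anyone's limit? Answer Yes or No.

One valid schedule: Wed-PM→Priya, Thu-AM→Delgado+Ivanova, Thu-PM→Priya, Fri-AM→Delgado, Fri-PM→Rossi, Sat-AM→Ivanova+Andersen, Sat-PM→Rossi.
Loads: Priya 2/2, Delgado 2/2, Rossi 2/2, Ivanova 2/3, Andersen 1/2 — all within limits.

Yes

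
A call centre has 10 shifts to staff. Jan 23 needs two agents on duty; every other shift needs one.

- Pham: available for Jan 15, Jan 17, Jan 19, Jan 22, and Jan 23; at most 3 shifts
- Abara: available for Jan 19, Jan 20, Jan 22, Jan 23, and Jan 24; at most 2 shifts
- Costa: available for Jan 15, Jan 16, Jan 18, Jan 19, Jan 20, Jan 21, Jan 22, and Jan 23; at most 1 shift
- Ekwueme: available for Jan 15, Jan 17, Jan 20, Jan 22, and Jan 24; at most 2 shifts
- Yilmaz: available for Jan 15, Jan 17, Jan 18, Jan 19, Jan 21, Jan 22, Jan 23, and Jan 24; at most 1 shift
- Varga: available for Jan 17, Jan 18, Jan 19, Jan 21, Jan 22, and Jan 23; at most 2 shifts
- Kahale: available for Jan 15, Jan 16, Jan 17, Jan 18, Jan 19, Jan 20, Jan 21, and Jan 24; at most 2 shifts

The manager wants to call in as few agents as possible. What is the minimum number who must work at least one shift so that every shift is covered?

5

11 slots to fill and no one can take more than 3, so at least ⌈11/3⌉ = 4 agents are needed.
Any 4 agents together have capacity at most 3+2+2+2 = 9 < 11 slots, so 4 can never suffice.
Pham, Abara, Ekwueme, Varga, and Kahale alone can cover everything: Jan 15→Pham, Jan 16→Kahale, Jan 17→Pham, Jan 18→Varga, Jan 19→Kahale, Jan 20→Abara, Jan 21→Varga, Jan 22→Ekwueme, Jan 23→Pham+Abara, Jan 24→Ekwueme.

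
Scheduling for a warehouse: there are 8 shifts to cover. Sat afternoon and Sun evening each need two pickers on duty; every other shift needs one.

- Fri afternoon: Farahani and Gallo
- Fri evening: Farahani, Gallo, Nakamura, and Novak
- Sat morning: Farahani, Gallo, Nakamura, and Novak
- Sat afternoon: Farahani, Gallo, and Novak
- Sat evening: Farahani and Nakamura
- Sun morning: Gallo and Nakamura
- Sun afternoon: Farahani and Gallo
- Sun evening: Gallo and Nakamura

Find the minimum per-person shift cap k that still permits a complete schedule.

With 4 pickers and 10 worker-slots to fill, someone must work at least ⌈10/4⌉ = 3 shifts, so k ≥ 3.
k = 3 works: Fri afternoon→Farahani, Fri evening→Nakamura, Sat morning→Nakamura, Sat afternoon→Gallo+Novak, Sat evening→Farahani, Sun morning→Gallo, Sun afternoon→Farahani, Sun evening→Gallo+Nakamura.
Loads: Farahani 3, Gallo 3, Nakamura 3, Novak 1 — all ≤ 3.

3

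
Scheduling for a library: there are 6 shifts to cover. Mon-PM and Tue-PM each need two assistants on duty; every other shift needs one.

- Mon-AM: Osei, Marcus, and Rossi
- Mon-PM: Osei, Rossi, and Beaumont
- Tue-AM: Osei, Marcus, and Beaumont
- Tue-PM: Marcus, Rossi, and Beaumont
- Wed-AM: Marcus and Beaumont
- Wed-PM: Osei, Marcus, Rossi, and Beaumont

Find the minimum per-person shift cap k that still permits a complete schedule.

With 4 assistants and 8 worker-slots to fill, someone must work at least ⌈8/4⌉ = 2 shifts, so k ≥ 2.
k = 2 works: Mon-AM→Osei, Mon-PM→Osei+Rossi, Tue-AM→Marcus, Tue-PM→Rossi+Beaumont, Wed-AM→Marcus, Wed-PM→Beaumont.
Loads: Osei 2, Marcus 2, Rossi 2, Beaumont 2 — all ≤ 2.

2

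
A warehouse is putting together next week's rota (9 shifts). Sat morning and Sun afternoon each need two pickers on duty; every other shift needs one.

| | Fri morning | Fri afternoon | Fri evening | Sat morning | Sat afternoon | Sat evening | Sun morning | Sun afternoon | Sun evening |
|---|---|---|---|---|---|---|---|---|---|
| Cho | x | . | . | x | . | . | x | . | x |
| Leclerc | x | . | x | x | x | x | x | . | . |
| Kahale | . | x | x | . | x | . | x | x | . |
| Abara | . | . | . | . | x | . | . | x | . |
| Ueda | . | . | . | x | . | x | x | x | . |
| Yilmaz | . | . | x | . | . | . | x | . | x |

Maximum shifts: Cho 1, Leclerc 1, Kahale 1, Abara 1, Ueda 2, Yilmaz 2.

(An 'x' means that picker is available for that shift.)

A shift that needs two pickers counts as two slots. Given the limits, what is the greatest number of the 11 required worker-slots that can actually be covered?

8

Total capacity across all pickers is 1+1+1+1+2+2 = 8, and 11 slots are needed, so at most 8 can be filled.
An assignment achieving 8: Fri morning→Cho, Fri afternoon→Kahale, Fri evening→Yilmaz, Sat morning→Ueda, Sat afternoon→Abara, Sat evening→Leclerc, Sun afternoon→Ueda, Sun evening→Yilmaz.
Loads: Cho 1/1, Leclerc 1/1, Kahale 1/1, Abara 1/1, Ueda 2/2, Yilmaz 2/2.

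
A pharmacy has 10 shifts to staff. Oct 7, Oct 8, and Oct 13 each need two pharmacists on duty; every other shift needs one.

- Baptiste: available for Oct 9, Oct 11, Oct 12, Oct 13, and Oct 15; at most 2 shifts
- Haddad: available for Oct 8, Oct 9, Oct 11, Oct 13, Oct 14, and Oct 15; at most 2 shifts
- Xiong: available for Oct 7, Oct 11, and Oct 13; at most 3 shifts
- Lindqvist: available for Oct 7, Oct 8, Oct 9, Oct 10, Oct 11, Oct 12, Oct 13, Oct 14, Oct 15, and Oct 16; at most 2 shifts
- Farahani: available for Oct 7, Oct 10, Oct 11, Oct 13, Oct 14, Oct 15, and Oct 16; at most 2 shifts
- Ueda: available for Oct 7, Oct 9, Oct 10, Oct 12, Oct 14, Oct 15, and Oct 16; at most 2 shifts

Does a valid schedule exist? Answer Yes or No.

Oct 8 can only be covered by Haddad and Lindqvist, so that assignment is forced.
One valid schedule: Oct 7→Xiong+Ueda, Oct 8→Haddad+Lindqvist, Oct 9→Baptiste, Oct 10→Lindqvist, Oct 11→Xiong, Oct 12→Baptiste, Oct 13→Xiong+Farahani, Oct 14→Haddad, Oct 15→Ueda, Oct 16→Farahani.
Loads: Baptiste 2/2, Haddad 2/2, Xiong 3/3, Lindqvist 2/2, Farahani 2/2, Ueda 2/2 — all within limits.

Yes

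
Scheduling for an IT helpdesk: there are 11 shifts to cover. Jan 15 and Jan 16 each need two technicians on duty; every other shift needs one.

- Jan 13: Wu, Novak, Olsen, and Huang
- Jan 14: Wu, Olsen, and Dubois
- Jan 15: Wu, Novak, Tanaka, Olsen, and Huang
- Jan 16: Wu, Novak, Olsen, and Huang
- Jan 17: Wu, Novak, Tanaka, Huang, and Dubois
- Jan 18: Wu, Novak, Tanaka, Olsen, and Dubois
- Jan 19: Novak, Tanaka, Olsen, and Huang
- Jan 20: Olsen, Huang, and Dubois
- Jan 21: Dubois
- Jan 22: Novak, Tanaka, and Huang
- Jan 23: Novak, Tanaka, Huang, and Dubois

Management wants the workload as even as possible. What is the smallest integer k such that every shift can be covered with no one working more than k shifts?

With 6 technicians and 13 worker-slots to fill, someone must work at least ⌈13/6⌉ = 3 shifts, so k ≥ 3.
k = 3 works: Jan 13→Wu, Jan 14→Wu, Jan 15→Tanaka+Olsen, Jan 16→Olsen+Huang, Jan 17→Wu, Jan 18→Tanaka, Jan 19→Novak, Jan 20→Olsen, Jan 21→Dubois, Jan 22→Novak, Jan 23→Novak.
Loads: Wu 3, Novak 3, Tanaka 2, Olsen 3, Huang 1, Dubois 1 — all ≤ 3.

3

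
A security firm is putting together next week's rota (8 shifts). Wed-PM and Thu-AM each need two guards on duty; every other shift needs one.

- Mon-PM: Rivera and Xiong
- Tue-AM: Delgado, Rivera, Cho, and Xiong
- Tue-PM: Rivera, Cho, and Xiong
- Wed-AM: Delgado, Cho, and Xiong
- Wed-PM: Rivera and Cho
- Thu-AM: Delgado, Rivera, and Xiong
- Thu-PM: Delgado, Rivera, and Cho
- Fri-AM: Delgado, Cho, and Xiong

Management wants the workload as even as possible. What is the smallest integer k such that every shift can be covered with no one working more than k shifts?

With 4 guards and 10 worker-slots to fill, someone must work at least ⌈10/4⌉ = 3 shifts, so k ≥ 3.
k = 3 works: Mon-PM→Rivera, Tue-AM→Cho, Tue-PM→Rivera, Wed-AM→Delgado, Wed-PM→Rivera+Cho, Thu-AM→Delgado+Xiong, Thu-PM→Delgado, Fri-AM→Cho.
Loads: Delgado 3, Rivera 3, Cho 3, Xiong 1 — all ≤ 3.

3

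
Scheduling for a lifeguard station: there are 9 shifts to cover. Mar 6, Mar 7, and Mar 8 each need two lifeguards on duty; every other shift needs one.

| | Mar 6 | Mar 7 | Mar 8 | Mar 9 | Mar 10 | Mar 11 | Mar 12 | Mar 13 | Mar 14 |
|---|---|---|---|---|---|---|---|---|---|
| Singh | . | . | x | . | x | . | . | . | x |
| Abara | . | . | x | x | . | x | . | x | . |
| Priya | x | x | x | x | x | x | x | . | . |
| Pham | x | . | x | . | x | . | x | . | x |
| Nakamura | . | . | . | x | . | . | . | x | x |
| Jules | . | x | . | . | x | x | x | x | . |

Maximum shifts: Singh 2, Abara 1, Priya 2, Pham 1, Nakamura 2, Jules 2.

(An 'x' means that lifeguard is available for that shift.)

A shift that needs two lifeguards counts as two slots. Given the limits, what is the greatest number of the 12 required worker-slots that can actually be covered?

Total capacity across all lifeguards is 2+1+2+1+2+2 = 10, and 12 slots are needed, so at most 10 can be filled.
An assignment achieving 10: Mar 6→Priya+Pham, Mar 7→Priya+Jules, Mar 8→Singh, Mar 9→Abara, Mar 10→Singh, Mar 11→Jules, Mar 13→Nakamura, Mar 14→Nakamura.
Loads: Singh 2/2, Abara 1/1, Priya 2/2, Pham 1/1, Nakamura 2/2, Jules 2/2.

10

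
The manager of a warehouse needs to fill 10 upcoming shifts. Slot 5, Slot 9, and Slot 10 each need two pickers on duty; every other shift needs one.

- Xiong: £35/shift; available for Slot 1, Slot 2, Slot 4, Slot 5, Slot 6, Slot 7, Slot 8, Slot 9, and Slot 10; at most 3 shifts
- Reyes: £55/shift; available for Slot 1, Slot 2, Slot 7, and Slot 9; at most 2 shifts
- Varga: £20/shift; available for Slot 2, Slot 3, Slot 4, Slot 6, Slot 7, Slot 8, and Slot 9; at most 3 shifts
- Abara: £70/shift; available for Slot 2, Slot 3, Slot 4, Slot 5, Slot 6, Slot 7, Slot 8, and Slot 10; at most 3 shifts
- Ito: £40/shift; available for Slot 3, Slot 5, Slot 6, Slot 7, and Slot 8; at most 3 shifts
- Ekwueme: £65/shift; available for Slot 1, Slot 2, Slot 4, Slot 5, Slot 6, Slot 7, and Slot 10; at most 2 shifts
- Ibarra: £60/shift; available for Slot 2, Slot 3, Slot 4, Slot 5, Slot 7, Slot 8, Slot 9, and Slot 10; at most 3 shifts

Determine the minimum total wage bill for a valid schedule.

Picking the cheapest available picker for each shift independently would cost £380, but that ignores the shift limits.
An optimal schedule: Slot 1→Xiong, Slot 2→Reyes, Slot 3→Varga, Slot 4→Varga, Slot 5→Ito+Ibarra, Slot 6→Varga, Slot 7→Ito, Slot 8→Ito, Slot 9→Xiong+Reyes, Slot 10→Xiong+Ibarra.
Total: 35 + 55 + 20 + 20 + 40 + 60 + 20 + 40 + 40 + 35 + 55 + 35 + 60 = £515.

£515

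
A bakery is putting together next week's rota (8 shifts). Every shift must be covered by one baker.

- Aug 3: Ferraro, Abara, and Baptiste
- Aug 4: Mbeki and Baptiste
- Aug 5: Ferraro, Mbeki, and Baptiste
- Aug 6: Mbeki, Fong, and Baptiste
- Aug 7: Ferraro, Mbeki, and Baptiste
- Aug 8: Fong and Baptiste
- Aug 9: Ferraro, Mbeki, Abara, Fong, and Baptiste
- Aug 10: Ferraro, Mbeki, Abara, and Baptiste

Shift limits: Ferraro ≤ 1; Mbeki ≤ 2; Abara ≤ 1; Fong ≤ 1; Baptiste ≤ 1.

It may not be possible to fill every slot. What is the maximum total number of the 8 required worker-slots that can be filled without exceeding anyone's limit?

Total capacity across all bakers is 1+2+1+1+1 = 6, and 8 slots are needed, so at most 6 can be filled.
An assignment achieving 6: Aug 3→Ferraro, Aug 4→Mbeki, Aug 5→Mbeki, Aug 6→Baptiste, Aug 8→Fong, Aug 10→Abara.
Loads: Ferraro 1/1, Mbeki 2/2, Abara 1/1, Fong 1/1, Baptiste 1/1.

6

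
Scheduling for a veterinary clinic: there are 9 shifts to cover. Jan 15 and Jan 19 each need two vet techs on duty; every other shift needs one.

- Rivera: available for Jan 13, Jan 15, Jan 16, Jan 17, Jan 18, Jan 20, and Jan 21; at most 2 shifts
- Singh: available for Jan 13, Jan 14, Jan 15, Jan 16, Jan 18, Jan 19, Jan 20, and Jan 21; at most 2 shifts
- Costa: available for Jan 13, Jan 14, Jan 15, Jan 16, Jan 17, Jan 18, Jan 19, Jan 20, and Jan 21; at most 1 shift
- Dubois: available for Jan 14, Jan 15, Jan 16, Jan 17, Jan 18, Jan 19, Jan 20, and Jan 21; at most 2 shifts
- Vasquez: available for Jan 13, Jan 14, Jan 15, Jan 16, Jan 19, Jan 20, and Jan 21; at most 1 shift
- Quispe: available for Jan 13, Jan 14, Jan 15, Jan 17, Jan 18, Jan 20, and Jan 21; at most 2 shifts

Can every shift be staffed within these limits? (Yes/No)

Total capacity is 2+2+1+2+1+2 = 10 but 11 worker-slots are needed — infeasible.

No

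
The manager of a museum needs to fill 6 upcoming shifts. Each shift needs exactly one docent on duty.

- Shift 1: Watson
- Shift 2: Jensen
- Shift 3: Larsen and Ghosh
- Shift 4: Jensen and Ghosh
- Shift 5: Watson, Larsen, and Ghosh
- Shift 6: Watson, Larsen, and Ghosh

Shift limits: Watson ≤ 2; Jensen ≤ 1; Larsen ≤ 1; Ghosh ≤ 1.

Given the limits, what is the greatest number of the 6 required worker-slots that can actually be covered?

Total capacity across all docents is 2+1+1+1 = 5, and 6 slots are needed, so at most 5 can be filled.
An assignment achieving 5: Shift 1→Watson, Shift 2→Jensen, Shift 3→Larsen, Shift 4→Ghosh, Shift 5→Watson.
Loads: Watson 2/2, Jensen 1/1, Larsen 1/1, Ghosh 1/1.

5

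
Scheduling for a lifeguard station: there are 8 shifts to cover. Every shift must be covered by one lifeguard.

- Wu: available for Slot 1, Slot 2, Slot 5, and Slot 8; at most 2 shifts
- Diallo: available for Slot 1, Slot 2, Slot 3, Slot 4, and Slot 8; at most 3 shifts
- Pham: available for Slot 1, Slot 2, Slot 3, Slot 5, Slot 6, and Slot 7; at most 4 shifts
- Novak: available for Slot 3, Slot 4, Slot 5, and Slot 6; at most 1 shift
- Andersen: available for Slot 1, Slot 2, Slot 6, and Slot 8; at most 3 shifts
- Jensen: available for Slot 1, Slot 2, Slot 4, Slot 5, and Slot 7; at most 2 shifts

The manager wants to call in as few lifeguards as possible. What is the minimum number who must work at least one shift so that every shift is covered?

3

8 slots to fill and no one can take more than 4, so at least ⌈8/4⌉ = 2 lifeguards are needed.
Any 2 lifeguards together have capacity at most 4+3 = 7 < 8 slots, so 2 can never suffice.
Wu, Diallo, and Pham alone can cover everything: Slot 1→Diallo, Slot 2→Pham, Slot 3→Diallo, Slot 4→Diallo, Slot 5→Wu, Slot 6→Pham, Slot 7→Pham, Slot 8→Wu.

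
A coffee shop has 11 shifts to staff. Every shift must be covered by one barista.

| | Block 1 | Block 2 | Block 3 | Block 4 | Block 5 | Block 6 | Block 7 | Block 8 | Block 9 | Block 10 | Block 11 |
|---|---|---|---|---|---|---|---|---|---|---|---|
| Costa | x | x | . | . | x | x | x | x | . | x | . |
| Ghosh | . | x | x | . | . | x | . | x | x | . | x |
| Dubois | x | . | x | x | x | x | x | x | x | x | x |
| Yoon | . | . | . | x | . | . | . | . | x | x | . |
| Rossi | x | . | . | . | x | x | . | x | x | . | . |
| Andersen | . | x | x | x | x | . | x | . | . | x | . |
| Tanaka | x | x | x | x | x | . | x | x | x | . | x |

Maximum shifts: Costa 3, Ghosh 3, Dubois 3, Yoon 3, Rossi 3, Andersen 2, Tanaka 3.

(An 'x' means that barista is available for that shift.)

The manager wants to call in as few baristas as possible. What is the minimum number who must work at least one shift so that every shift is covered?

4

11 slots to fill and no one can take more than 3, so at least ⌈11/3⌉ = 4 baristas are needed.
Costa, Ghosh, Dubois, and Yoon alone can cover everything: Block 1→Costa, Block 2→Costa, Block 3→Ghosh, Block 4→Dubois, Block 5→Costa, Block 6→Ghosh, Block 7→Dubois, Block 8→Dubois, Block 9→Yoon, Block 10→Yoon, Block 11→Ghosh.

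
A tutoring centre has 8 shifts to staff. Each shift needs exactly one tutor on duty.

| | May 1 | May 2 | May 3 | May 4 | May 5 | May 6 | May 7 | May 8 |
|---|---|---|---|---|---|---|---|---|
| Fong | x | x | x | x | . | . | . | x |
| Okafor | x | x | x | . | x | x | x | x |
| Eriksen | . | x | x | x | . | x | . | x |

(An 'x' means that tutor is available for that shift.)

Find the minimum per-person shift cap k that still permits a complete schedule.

With 3 tutors and 8 worker-slots to fill, someone must work at least ⌈8/3⌉ = 3 shifts, so k ≥ 3.
k = 3 works: May 1→Fong, May 2→Fong, May 3→Eriksen, May 4→Fong, May 5→Okafor, May 6→Okafor, May 7→Okafor, May 8→Eriksen.
Loads: Fong 3, Okafor 3, Eriksen 2 — all ≤ 3.

3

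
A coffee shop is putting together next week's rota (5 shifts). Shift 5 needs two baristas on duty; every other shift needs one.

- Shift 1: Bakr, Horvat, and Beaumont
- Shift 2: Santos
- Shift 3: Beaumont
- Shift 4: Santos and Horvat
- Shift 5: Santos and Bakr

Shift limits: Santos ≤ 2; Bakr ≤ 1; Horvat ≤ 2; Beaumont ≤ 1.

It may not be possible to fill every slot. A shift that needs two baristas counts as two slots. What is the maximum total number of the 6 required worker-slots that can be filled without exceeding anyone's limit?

Total capacity across all baristas is 2+1+2+1 = 6, and 6 slots are needed, so at most 6 can be filled.
An assignment achieving 6: Shift 1→Horvat, Shift 2→Santos, Shift 3→Beaumont, Shift 4→Horvat, Shift 5→Santos+Bakr.
Loads: Santos 2/2, Bakr 1/1, Horvat 2/2, Beaumont 1/1.

6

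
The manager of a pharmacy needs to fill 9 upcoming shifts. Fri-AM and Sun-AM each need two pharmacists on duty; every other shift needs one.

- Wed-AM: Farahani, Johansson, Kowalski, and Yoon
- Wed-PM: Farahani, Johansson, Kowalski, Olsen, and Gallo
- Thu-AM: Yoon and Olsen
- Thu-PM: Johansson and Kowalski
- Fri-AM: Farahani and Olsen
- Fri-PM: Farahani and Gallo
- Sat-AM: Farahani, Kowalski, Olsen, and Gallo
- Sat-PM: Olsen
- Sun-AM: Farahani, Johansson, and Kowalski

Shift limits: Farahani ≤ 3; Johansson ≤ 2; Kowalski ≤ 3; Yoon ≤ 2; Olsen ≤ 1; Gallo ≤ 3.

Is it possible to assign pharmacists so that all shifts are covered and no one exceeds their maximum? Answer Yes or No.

No

Total capacity is 14 and 11 slots are needed, so capacity alone doesn't rule it out.
Shifts {Fri-AM, Sat-PM} need 3 worker-slots in total, but the pharmacists available for any of those shifts (Farahani and Olsen) can supply at most 2 among them. So no valid schedule exists.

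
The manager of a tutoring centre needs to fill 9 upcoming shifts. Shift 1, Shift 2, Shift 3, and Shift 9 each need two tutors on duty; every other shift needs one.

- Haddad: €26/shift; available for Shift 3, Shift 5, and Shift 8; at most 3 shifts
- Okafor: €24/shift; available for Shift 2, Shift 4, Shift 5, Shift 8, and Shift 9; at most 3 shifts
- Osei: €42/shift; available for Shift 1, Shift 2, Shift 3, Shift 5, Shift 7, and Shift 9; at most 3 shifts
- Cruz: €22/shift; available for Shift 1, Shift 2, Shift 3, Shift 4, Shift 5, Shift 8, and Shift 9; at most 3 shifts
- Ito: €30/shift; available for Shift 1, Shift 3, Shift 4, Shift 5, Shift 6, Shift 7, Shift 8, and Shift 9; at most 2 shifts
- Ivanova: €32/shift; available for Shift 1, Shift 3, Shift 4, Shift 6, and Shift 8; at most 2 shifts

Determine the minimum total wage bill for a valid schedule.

Picking the cheapest available tutor for each shift independently would cost €318, but that ignores the shift limits.
An optimal schedule: Shift 1→Cruz+Ivanova, Shift 2→Cruz+Okafor, Shift 3→Haddad+Ivanova, Shift 4→Okafor, Shift 5→Haddad, Shift 6→Ito, Shift 7→Ito, Shift 8→Haddad, Shift 9→Cruz+Okafor.
Total: 22 + 32 + 22 + 24 + 26 + 32 + 24 + 26 + 30 + 30 + 26 + 22 + 24 = €340.

€340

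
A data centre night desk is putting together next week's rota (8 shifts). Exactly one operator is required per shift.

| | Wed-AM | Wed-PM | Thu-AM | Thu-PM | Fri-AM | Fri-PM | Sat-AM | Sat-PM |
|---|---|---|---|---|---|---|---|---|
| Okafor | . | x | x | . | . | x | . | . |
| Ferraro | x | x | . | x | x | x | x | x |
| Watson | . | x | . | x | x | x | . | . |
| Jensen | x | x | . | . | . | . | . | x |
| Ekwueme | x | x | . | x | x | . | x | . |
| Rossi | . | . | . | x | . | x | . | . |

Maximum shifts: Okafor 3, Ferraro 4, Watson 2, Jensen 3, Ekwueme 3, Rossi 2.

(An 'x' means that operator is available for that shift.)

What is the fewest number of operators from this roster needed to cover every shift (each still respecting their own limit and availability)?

8 slots to fill and no one can take more than 4, so at least ⌈8/4⌉ = 2 operators are needed.
Any 2 operators together have capacity at most 4+3 = 7 < 8 slots, so 2 can never suffice.
Okafor, Ferraro, and Watson alone can cover everything: Wed-AM→Ferraro, Wed-PM→Okafor, Thu-AM→Okafor, Thu-PM→Ferraro, Fri-AM→Watson, Fri-PM→Okafor, Sat-AM→Ferraro, Sat-PM→Ferraro.

3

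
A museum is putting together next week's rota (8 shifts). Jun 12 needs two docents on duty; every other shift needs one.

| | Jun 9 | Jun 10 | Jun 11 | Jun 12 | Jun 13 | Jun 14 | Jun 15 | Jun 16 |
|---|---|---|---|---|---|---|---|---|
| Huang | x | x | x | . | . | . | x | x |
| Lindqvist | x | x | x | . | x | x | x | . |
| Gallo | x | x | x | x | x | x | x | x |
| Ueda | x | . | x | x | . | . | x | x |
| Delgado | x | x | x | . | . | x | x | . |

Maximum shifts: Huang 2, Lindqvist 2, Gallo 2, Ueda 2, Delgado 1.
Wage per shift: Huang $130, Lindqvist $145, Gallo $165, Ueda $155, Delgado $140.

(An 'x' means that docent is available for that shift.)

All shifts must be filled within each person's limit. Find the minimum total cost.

Jun 12 can only be covered by Gallo and Ueda, so that assignment is forced.
Picking the cheapest available docent for each shift independently would cost $1255, but that ignores the shift limits.
An optimal schedule: Jun 9→Gallo, Jun 10→Huang, Jun 11→Ueda, Jun 12→Gallo+Ueda, Jun 13→Lindqvist, Jun 14→Lindqvist, Jun 15→Delgado, Jun 16→Huang.
Total: 165 + 130 + 155 + 165 + 155 + 145 + 145 + 140 + 130 = $1330.

$1330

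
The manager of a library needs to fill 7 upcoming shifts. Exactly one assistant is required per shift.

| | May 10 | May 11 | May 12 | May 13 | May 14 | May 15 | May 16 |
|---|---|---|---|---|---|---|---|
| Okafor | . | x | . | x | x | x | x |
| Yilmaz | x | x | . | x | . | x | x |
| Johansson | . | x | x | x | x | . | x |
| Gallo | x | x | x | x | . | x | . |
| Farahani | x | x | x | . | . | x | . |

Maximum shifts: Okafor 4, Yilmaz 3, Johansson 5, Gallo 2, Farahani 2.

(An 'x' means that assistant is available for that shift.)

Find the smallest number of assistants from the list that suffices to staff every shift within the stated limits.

7 slots to fill and no one can take more than 5, so at least ⌈7/5⌉ = 2 assistants are needed.
Yilmaz and Johansson alone can cover everything: May 10→Yilmaz, May 11→Yilmaz, May 12→Johansson, May 13→Johansson, May 14→Johansson, May 15→Yilmaz, May 16→Johansson.

2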